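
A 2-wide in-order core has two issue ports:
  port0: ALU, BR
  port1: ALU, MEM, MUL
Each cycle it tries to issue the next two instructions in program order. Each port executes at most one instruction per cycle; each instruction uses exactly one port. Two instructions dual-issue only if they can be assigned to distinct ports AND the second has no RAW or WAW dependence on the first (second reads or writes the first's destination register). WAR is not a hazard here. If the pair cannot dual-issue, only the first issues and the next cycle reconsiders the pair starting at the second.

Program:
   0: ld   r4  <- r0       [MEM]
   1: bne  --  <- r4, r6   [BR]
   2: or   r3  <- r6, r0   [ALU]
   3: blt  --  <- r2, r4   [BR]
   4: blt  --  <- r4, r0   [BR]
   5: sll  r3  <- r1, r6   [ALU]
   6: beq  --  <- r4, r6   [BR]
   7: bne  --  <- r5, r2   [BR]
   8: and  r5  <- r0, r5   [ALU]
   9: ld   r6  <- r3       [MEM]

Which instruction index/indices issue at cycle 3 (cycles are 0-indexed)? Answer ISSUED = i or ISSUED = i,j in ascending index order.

ISSUED = 4,5

c0: i0 ld  RAW r4
c1: i1,i2 bne/or  2-wide
c2: i3 blt  no-port BR/BR
c3: i4,i5 blt/sll  2-wide
c4: i6 beq  no-port BR/BR
c5: i7,i8 bne/and  2-wide
c6: i9 ld  tail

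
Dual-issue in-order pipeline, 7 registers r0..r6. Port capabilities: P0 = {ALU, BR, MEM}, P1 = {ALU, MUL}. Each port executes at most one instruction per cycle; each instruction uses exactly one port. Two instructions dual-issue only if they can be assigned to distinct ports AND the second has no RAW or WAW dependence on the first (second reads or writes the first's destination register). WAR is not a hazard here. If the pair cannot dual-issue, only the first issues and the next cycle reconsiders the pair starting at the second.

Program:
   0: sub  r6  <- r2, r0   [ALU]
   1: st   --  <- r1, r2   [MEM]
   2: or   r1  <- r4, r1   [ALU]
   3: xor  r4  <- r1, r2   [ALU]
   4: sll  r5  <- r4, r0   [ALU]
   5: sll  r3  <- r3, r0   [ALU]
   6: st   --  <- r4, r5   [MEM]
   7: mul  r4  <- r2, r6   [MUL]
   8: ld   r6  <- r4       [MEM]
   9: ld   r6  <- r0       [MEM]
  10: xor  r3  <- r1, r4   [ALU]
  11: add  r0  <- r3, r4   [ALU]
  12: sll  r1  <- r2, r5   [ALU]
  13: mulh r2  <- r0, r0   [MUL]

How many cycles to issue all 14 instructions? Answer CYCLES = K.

CYCLES = 9

0. sub.ALU st.MEM @i0/i1  | pair
1. or.ALU @i2  | RAW r1
2. xor.ALU @i3  | RAW r4
3. sll.ALU sll.ALU @i4/i5  | pair
4. st.MEM mul.MUL @i6/i7  | pair
5. ld.MEM @i8  | no-port MEM/MEM
6. ld.MEM xor.ALU @i9/i10  | pair
7. add.ALU sll.ALU @i11/i12  | pair
8. mulh.MUL @i13  | tail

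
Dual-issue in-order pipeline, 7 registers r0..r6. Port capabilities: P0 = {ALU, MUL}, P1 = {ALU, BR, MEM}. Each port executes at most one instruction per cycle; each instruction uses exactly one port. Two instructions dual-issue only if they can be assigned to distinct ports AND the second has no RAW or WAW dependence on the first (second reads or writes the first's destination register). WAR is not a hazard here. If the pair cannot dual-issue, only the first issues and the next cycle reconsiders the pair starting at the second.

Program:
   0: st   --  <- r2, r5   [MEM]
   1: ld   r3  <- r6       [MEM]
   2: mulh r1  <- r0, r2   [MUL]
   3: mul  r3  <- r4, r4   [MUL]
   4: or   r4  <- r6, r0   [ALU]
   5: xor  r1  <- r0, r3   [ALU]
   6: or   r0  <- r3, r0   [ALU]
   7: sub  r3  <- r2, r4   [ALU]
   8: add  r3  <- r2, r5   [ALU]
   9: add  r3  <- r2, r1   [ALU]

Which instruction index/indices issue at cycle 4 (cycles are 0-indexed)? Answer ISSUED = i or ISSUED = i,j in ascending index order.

ISSUED = 7

#0 head=0: st i0 no-port MEM/MEM
#1 head=1: ld;mulh i1&i2 pair
#2 head=3: mul;or i3&i4 pair
#3 head=5: xor;or i5&i6 pair
#4 head=7: sub i7 WAW r3
#5 head=8: add i8 WAW r3
#6 head=9: add i9 tail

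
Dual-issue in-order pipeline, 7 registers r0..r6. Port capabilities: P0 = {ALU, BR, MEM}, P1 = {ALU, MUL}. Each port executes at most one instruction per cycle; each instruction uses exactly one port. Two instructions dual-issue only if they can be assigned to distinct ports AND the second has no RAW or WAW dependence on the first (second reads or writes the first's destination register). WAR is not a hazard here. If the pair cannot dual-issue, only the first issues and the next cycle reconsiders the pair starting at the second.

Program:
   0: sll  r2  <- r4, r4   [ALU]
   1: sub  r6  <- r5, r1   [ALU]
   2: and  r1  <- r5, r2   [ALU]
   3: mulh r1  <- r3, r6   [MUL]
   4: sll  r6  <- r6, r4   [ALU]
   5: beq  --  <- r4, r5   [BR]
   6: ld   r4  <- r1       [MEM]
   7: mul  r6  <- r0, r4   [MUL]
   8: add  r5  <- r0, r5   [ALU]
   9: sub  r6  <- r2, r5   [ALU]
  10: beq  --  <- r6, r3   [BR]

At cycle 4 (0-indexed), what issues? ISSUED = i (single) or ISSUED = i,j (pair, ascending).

  cy0 -> i0&i1 (sll sub) pair
  cy1 -> i2 (and) WAW r1
  cy2 -> i3&i4 (mulh sll) pair
  cy3 -> i5 (beq) no-port BR/MEM
  cy4 -> i6 (ld) RAW r4
  cy5 -> i7&i8 (mul add) pair
  cy6 -> i9 (sub) RAW r6
  cy7 -> i10 (beq) tail

ISSUED = 6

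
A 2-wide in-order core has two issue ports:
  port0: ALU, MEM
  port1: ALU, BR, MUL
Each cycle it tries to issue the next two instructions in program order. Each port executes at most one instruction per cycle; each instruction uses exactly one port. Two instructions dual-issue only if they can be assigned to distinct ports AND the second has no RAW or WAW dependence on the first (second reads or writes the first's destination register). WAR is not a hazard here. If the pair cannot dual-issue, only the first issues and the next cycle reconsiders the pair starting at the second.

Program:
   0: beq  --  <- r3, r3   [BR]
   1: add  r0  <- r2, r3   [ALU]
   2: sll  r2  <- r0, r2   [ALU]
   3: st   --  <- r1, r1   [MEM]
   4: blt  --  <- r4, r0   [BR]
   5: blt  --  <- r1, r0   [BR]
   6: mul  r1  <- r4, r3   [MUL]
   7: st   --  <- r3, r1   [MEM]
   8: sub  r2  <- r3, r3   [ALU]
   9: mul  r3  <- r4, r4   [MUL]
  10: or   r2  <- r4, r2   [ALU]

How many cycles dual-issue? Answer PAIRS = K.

0. beq.BR/add.ALU @i0/i1  | 2-wide
1. sll.ALU/st.MEM @i2/i3  | 2-wide
2. blt.BR @i4  | no-port BR/BR
3. blt.BR @i5  | no-port BR/MUL
4. mul.MUL @i6  | RAW r1
5. st.MEM/sub.ALU @i7/i8  | 2-wide
6. mul.MUL/or.ALU @i9/i10  | 2-wide

PAIRS = 4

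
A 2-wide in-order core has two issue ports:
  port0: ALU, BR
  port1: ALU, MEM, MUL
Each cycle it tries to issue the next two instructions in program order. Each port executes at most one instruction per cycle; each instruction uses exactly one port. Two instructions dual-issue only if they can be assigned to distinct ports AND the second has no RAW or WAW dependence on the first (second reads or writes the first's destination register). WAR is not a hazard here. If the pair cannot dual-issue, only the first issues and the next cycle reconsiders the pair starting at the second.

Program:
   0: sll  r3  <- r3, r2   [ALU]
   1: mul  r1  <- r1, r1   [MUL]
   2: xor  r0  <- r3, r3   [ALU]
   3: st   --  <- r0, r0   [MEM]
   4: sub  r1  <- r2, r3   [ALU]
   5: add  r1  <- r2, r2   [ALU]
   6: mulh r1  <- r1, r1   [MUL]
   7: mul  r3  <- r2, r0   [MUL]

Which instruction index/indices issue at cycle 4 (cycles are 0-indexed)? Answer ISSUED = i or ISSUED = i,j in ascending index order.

ISSUED = 6

[0] i0&i1  sll mul  -- dual
[1] i2  xor  -- RAW r0
[2] i3&i4  st sub  -- dual
[3] i5  add  -- RAW+WAW r1
[4] i6  mulh  -- no-port MUL/MUL
[5] i7  mul  -- tail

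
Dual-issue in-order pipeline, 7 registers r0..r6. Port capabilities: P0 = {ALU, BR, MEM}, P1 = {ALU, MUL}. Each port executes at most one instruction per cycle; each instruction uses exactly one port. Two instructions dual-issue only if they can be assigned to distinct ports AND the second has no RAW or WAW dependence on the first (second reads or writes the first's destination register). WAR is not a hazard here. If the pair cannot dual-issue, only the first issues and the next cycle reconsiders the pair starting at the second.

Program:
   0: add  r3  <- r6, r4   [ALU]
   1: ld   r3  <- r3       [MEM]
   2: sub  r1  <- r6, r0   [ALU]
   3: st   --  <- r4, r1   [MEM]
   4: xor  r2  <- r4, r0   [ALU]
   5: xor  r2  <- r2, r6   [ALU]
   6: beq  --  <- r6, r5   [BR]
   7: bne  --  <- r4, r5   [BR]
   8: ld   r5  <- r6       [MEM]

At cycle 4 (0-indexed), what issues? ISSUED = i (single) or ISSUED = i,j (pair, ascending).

ISSUED = 7

  cy0 -> i0 (add) RAW+WAW r3
  cy1 -> i1/i2 (ld;sub) pair
  cy2 -> i3/i4 (st;xor) pair
  cy3 -> i5/i6 (xor;beq) pair
  cy4 -> i7 (bne) no-port BR/MEM
  cy5 -> i8 (ld) tail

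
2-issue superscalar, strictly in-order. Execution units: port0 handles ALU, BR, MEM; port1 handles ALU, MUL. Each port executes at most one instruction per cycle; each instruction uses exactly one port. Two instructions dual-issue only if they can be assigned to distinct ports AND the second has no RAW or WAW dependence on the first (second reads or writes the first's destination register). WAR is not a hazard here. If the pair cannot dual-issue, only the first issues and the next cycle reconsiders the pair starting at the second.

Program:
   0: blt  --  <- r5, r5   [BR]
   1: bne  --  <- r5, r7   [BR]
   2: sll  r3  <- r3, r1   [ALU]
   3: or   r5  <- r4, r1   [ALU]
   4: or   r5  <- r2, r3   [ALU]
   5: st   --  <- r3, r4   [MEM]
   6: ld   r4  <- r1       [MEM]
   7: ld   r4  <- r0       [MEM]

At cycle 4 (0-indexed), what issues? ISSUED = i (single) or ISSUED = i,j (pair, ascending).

ISSUED = 6

c0: i0 blt.BR  no-port BR/BR
c1: i1+i2 bne.BR+sll.ALU  2-wide
c2: i3 or.ALU  WAW r5
c3: i4+i5 or.ALU+st.MEM  2-wide
c4: i6 ld.MEM  no-port MEM/MEM
c5: i7 ld.MEM  tail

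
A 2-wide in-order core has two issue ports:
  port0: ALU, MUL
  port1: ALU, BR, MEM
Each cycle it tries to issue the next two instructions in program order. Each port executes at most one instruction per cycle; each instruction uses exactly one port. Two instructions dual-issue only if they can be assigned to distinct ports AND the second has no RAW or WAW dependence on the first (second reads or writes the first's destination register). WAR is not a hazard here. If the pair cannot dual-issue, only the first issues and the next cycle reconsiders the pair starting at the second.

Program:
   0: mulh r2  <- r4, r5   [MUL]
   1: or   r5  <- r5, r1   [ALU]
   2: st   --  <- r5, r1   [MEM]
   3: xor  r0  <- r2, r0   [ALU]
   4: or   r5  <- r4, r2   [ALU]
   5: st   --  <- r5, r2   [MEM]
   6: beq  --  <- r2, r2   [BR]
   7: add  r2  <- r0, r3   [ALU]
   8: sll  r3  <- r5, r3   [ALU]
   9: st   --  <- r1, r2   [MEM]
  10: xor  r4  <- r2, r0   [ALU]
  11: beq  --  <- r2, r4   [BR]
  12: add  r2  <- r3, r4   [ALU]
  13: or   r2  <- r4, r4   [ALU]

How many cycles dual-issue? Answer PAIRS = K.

PAIRS = 5

0. mulh.MUL/or.ALU @i0/i1  | dual
1. st.MEM/xor.ALU @i2/i3  | dual
2. or.ALU @i4  | RAW r5
3. st.MEM @i5  | no-port MEM/BR
4. beq.BR/add.ALU @i6/i7  | dual
5. sll.ALU/st.MEM @i8/i9  | dual
6. xor.ALU @i10  | RAW r4
7. beq.BR/add.ALU @i11/i12  | dual
8. or.ALU @i13  | tail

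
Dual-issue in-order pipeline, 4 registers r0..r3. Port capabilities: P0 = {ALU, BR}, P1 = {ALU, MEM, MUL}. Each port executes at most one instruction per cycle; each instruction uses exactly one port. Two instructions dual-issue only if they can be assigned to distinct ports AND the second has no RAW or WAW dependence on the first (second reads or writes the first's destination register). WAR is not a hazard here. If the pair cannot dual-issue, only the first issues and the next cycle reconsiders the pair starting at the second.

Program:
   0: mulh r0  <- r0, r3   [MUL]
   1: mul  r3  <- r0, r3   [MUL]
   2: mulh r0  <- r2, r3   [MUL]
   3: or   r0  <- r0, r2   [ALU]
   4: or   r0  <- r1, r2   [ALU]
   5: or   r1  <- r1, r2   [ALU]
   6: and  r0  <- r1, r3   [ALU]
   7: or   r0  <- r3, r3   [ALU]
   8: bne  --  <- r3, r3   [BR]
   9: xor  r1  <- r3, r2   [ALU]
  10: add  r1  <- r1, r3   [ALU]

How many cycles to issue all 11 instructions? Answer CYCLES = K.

#0 head=0: mulh i0 no-port MUL/MUL
#1 head=1: mul i1 no-port MUL/MUL
#2 head=2: mulh i2 RAW+WAW r0
#3 head=3: or i3 WAW r0
#4 head=4: or or i4/i5 2-wide
#5 head=6: and i6 WAW r0
#6 head=7: or bne i7/i8 2-wide
#7 head=9: xor i9 RAW+WAW r1
#8 head=10: add i10 tail

CYCLES = 9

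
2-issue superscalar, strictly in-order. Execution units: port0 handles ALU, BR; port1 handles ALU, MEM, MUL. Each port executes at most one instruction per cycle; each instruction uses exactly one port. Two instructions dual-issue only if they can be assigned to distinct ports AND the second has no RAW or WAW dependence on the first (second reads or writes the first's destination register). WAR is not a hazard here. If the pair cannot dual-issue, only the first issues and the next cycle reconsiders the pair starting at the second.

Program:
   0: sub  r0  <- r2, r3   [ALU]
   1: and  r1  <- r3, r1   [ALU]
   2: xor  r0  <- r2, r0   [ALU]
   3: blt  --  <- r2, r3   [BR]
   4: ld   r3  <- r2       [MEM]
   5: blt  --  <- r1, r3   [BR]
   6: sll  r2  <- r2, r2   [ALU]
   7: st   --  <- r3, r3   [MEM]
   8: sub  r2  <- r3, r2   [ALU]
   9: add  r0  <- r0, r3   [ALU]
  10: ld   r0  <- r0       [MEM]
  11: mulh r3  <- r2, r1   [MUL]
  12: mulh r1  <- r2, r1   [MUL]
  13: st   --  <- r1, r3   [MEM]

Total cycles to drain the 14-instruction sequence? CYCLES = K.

CYCLES = 10

0. sub.ALU+and.ALU @i0+i1  | pair
1. xor.ALU+blt.BR @i2+i3  | pair
2. ld.MEM @i4  | RAW r3
3. blt.BR+sll.ALU @i5+i6  | pair
4. st.MEM+sub.ALU @i7+i8  | pair
5. add.ALU @i9  | RAW+WAW r0
6. ld.MEM @i10  | no-port MEM/MUL
7. mulh.MUL @i11  | no-port MUL/MUL
8. mulh.MUL @i12  | no-port MUL/MEM
9. st.MEM @i13  | tail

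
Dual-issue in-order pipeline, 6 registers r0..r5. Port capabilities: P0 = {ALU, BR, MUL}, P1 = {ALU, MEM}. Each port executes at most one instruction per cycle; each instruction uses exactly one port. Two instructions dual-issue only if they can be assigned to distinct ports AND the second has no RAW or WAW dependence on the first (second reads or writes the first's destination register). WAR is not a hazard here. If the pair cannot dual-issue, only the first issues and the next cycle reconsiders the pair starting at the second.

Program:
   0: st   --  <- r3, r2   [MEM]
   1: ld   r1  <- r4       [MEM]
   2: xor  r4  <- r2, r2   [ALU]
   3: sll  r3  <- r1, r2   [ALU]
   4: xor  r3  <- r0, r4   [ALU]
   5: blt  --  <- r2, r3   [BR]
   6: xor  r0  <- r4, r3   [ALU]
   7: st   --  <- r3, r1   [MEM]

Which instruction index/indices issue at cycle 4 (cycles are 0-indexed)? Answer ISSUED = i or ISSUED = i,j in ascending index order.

t=0 i0:st.MEM ; no-port MEM/MEM
t=1 i1/i2:ld.MEM xor.ALU ; pair
t=2 i3:sll.ALU ; WAW r3
t=3 i4:xor.ALU ; RAW r3
t=4 i5/i6:blt.BR xor.ALU ; pair
t=5 i7:st.MEM ; tail

ISSUED = 5,6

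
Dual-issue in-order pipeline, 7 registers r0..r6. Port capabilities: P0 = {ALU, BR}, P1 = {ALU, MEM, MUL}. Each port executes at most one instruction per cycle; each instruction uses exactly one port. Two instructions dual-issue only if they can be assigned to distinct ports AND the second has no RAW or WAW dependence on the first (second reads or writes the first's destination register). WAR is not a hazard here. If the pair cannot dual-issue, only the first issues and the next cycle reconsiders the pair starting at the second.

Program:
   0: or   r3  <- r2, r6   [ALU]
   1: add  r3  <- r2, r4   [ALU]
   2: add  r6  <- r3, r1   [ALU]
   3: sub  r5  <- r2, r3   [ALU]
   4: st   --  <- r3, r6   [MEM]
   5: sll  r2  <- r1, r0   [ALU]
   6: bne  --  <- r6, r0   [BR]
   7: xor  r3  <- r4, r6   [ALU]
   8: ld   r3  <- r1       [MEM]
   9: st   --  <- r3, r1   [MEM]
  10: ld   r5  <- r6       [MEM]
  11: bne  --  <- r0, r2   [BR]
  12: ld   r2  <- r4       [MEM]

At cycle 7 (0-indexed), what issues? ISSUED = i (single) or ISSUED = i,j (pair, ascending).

ISSUED = 10,11

t=0 i0:or ; WAW r3
t=1 i1:add ; RAW r3
t=2 i2&i3:add/sub ; pair
t=3 i4&i5:st/sll ; pair
t=4 i6&i7:bne/xor ; pair
t=5 i8:ld ; no-port MEM/MEM
t=6 i9:st ; no-port MEM/MEM
t=7 i10&i11:ld/bne ; pair
t=8 i12:ld ; tail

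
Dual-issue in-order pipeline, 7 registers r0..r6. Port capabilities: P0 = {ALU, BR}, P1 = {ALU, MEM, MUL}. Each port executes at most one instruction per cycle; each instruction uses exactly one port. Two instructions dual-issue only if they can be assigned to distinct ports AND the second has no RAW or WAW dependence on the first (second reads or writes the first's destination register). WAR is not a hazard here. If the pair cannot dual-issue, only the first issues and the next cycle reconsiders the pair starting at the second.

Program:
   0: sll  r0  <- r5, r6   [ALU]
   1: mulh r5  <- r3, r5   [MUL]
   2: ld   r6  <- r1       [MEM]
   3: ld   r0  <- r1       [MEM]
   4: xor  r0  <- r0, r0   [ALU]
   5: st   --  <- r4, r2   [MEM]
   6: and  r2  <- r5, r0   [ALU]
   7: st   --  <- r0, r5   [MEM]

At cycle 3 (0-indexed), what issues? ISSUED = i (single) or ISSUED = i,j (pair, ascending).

#0 head=0: sll;mulh i0,i1 2-wide
#1 head=2: ld i2 no-port MEM/MEM
#2 head=3: ld i3 RAW+WAW r0
#3 head=4: xor;st i4,i5 2-wide
#4 head=6: and;st i6,i7 2-wide

ISSUED = 4,5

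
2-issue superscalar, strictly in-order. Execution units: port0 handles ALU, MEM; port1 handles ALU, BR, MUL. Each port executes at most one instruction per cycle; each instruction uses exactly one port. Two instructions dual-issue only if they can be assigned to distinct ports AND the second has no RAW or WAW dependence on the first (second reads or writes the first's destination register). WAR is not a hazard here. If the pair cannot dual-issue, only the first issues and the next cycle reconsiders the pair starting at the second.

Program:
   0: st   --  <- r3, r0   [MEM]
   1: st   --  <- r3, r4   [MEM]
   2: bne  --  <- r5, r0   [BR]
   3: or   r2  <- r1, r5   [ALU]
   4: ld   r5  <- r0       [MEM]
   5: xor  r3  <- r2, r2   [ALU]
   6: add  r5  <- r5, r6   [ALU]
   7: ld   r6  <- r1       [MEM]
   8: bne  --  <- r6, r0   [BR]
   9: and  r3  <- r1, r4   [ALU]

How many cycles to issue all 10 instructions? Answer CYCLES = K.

[0] i0  st.MEM  -- no-port MEM/MEM
[1] i1&i2  st.MEM+bne.BR  -- dual
[2] i3&i4  or.ALU+ld.MEM  -- dual
[3] i5&i6  xor.ALU+add.ALU  -- dual
[4] i7  ld.MEM  -- RAW r6
[5] i8&i9  bne.BR+and.ALU  -- dual

CYCLES = 6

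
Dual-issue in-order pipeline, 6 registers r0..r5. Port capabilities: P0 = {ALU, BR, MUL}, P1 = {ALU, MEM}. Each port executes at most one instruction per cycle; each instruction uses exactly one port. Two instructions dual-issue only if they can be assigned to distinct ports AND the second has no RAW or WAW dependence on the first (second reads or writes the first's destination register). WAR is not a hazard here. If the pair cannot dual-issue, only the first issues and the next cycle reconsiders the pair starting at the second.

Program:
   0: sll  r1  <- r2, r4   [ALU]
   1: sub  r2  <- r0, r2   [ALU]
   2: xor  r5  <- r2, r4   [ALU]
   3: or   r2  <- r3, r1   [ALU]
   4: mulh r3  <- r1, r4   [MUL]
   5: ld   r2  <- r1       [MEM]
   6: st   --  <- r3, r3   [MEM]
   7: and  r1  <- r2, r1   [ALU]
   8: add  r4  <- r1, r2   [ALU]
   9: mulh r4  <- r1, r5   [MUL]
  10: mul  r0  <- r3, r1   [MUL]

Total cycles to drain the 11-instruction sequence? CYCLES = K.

CYCLES = 7

  cy0 -> i0+i1 (sll.ALU;sub.ALU) 2-wide
  cy1 -> i2+i3 (xor.ALU;or.ALU) 2-wide
  cy2 -> i4+i5 (mulh.MUL;ld.MEM) 2-wide
  cy3 -> i6+i7 (st.MEM;and.ALU) 2-wide
  cy4 -> i8 (add.ALU) WAW r4
  cy5 -> i9 (mulh.MUL) no-port MUL/MUL
  cy6 -> i10 (mul.MUL) tail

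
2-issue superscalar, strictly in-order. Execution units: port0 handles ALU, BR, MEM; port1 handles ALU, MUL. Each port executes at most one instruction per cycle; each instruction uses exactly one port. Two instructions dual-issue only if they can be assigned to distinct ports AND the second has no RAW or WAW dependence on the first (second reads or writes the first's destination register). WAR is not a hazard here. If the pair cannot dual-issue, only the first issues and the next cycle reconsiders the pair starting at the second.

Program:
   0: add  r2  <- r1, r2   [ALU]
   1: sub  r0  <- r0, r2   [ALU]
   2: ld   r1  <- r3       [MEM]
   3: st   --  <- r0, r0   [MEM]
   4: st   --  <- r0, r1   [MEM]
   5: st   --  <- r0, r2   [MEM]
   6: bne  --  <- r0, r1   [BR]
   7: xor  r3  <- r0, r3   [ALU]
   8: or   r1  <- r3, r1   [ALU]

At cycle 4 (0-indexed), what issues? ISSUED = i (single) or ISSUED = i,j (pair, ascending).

c0: i0 add  RAW r2
c1: i1/i2 sub;ld  2-wide
c2: i3 st  no-port MEM/MEM
c3: i4 st  no-port MEM/MEM
c4: i5 st  no-port MEM/BR
c5: i6/i7 bne;xor  2-wide
c6: i8 or  tail

ISSUED = 5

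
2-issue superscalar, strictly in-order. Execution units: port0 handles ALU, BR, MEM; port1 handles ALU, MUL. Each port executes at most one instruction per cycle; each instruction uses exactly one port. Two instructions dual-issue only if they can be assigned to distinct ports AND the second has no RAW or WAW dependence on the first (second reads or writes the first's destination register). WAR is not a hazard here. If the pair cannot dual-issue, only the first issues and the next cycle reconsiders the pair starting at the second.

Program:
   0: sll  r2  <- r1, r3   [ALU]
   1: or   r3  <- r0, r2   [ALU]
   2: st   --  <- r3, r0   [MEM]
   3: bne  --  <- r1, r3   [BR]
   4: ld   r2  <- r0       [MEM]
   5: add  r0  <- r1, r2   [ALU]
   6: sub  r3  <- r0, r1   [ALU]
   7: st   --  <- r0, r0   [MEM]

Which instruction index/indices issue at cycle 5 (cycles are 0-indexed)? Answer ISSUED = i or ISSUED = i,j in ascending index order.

0. sll.ALU @i0  | RAW r2
1. or.ALU @i1  | RAW r3
2. st.MEM @i2  | no-port MEM/BR
3. bne.BR @i3  | no-port BR/MEM
4. ld.MEM @i4  | RAW r2
5. add.ALU @i5  | RAW r0
6. sub.ALU+st.MEM @i6,i7  | dual

ISSUED = 5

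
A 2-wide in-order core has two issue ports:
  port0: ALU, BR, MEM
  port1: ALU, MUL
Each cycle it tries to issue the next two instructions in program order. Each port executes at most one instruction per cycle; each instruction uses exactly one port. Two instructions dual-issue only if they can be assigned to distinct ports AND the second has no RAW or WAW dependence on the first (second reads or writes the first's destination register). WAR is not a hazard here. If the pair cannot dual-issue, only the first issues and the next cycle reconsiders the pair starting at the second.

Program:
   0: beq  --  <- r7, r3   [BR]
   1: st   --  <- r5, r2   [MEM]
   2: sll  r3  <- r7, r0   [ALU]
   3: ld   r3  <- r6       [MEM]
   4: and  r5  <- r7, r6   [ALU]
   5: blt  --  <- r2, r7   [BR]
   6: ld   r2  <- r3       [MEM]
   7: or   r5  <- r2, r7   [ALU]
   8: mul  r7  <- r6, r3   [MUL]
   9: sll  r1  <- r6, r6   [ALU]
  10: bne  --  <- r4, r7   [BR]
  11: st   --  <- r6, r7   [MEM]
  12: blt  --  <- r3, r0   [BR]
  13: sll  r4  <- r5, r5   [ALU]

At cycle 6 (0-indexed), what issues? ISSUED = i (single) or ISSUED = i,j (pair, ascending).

ISSUED = 9,10

  cy0 -> i0 (beq.BR) no-port BR/MEM
  cy1 -> i1&i2 (st.MEM;sll.ALU) dual
  cy2 -> i3&i4 (ld.MEM;and.ALU) dual
  cy3 -> i5 (blt.BR) no-port BR/MEM
  cy4 -> i6 (ld.MEM) RAW r2
  cy5 -> i7&i8 (or.ALU;mul.MUL) dual
  cy6 -> i9&i10 (sll.ALU;bne.BR) dual
  cy7 -> i11 (st.MEM) no-port MEM/BR
  cy8 -> i12&i13 (blt.BR;sll.ALU) dual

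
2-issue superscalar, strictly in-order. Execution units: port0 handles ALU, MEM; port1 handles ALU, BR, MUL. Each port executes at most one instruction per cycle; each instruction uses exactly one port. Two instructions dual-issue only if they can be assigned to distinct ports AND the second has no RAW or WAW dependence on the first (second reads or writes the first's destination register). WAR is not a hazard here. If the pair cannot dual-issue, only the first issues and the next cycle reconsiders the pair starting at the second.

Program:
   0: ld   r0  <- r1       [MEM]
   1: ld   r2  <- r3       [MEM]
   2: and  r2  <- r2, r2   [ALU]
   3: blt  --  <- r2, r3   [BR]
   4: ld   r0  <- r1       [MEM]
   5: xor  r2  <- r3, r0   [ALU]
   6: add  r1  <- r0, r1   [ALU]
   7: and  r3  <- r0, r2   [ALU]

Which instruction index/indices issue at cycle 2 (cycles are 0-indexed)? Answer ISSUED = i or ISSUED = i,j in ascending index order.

ISSUED = 2

[0] i0  ld  -- no-port MEM/MEM
[1] i1  ld  -- RAW+WAW r2
[2] i2  and  -- RAW r2
[3] i3,i4  blt ld  -- dual
[4] i5,i6  xor add  -- dual
[5] i7  and  -- tail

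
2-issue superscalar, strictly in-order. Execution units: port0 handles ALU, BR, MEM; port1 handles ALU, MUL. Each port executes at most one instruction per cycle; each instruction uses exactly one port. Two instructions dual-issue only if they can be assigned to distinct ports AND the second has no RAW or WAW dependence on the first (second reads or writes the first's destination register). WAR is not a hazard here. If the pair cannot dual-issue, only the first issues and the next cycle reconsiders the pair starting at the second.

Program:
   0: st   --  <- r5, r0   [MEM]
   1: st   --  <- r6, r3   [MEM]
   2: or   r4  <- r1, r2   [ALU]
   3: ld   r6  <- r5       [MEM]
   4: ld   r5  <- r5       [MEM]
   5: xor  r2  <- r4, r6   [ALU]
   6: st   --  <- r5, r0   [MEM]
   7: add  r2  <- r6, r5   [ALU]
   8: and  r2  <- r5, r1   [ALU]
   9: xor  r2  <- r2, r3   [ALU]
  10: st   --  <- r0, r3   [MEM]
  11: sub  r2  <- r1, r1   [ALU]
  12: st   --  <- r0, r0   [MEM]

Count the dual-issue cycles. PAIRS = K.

PAIRS = 5

t=0 i0:st ; no-port MEM/MEM
t=1 i1,i2:st/or ; dual
t=2 i3:ld ; no-port MEM/MEM
t=3 i4,i5:ld/xor ; dual
t=4 i6,i7:st/add ; dual
t=5 i8:and ; RAW+WAW r2
t=6 i9,i10:xor/st ; dual
t=7 i11,i12:sub/st ; dual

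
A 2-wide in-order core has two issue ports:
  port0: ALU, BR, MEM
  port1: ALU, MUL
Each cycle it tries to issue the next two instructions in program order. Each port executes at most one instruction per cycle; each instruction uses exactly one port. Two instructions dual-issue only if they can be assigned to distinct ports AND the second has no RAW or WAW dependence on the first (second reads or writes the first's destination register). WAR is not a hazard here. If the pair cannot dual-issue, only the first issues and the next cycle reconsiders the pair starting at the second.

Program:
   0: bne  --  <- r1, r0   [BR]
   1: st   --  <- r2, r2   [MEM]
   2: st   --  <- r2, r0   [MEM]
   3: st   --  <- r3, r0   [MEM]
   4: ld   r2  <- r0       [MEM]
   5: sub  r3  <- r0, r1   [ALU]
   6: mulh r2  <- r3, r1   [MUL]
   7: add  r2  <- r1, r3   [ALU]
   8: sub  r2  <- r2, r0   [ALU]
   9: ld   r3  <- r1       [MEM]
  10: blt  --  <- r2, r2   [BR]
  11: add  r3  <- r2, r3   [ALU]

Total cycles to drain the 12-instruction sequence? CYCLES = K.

CYCLES = 9

c0: i0 bne.BR  no-port BR/MEM
c1: i1 st.MEM  no-port MEM/MEM
c2: i2 st.MEM  no-port MEM/MEM
c3: i3 st.MEM  no-port MEM/MEM
c4: i4&i5 ld.MEM+sub.ALU  pair
c5: i6 mulh.MUL  WAW r2
c6: i7 add.ALU  RAW+WAW r2
c7: i8&i9 sub.ALU+ld.MEM  pair
c8: i10&i11 blt.BR+add.ALU  pair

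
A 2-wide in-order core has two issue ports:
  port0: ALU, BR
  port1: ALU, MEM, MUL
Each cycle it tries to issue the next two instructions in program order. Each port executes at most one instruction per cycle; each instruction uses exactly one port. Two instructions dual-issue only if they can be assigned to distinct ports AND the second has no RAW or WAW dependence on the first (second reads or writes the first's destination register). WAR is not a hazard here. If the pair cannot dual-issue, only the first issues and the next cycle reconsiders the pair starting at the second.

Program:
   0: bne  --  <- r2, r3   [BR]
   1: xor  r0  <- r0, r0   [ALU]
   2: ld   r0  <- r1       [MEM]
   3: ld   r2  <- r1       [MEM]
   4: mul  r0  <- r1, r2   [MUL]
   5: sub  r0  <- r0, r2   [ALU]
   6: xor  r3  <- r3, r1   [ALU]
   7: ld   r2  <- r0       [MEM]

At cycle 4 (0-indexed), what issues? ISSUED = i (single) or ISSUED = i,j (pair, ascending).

#0 head=0: bne.BR/xor.ALU i0/i1 pair
#1 head=2: ld.MEM i2 no-port MEM/MEM
#2 head=3: ld.MEM i3 no-port MEM/MUL
#3 head=4: mul.MUL i4 RAW+WAW r0
#4 head=5: sub.ALU/xor.ALU i5/i6 pair
#5 head=7: ld.MEM i7 tail

ISSUED = 5,6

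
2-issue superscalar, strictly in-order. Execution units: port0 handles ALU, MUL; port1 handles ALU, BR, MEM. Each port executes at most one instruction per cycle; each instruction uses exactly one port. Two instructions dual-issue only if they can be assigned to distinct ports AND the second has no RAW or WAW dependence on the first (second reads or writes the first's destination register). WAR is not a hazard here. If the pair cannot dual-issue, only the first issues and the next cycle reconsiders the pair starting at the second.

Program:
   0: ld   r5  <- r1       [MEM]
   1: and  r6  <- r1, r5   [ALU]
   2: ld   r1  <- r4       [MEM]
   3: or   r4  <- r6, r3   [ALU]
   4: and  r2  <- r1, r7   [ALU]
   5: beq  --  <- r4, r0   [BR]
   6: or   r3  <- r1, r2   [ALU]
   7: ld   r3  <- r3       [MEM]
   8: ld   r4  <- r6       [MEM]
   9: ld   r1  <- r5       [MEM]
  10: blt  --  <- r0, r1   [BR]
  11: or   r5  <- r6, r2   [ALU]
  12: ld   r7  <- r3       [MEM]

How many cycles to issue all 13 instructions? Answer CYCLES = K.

  cy0 -> i0 (ld.MEM) RAW r5
  cy1 -> i1,i2 (and.ALU ld.MEM) dual
  cy2 -> i3,i4 (or.ALU and.ALU) dual
  cy3 -> i5,i6 (beq.BR or.ALU) dual
  cy4 -> i7 (ld.MEM) no-port MEM/MEM
  cy5 -> i8 (ld.MEM) no-port MEM/MEM
  cy6 -> i9 (ld.MEM) no-port MEM/BR
  cy7 -> i10,i11 (blt.BR or.ALU) dual
  cy8 -> i12 (ld.MEM) tail

CYCLES = 9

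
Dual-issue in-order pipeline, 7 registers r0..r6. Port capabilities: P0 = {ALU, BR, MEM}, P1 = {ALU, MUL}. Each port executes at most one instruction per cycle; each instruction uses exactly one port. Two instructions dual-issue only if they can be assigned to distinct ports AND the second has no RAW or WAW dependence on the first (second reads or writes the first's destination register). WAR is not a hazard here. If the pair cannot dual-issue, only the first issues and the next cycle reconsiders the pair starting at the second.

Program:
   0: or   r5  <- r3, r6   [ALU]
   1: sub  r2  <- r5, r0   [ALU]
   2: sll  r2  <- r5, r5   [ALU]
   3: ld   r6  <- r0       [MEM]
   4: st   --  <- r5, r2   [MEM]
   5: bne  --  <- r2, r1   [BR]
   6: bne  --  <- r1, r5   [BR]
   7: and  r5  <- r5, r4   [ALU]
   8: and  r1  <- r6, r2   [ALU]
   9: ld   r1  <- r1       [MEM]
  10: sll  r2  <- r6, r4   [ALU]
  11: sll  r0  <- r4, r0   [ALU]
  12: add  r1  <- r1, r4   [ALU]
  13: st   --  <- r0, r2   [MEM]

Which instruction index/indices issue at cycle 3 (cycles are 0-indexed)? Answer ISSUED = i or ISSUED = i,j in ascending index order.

t=0 i0:or ; RAW r5
t=1 i1:sub ; WAW r2
t=2 i2+i3:sll+ld ; dual
t=3 i4:st ; no-port MEM/BR
t=4 i5:bne ; no-port BR/BR
t=5 i6+i7:bne+and ; dual
t=6 i8:and ; RAW+WAW r1
t=7 i9+i10:ld+sll ; dual
t=8 i11+i12:sll+add ; dual
t=9 i13:st ; tail

ISSUED = 4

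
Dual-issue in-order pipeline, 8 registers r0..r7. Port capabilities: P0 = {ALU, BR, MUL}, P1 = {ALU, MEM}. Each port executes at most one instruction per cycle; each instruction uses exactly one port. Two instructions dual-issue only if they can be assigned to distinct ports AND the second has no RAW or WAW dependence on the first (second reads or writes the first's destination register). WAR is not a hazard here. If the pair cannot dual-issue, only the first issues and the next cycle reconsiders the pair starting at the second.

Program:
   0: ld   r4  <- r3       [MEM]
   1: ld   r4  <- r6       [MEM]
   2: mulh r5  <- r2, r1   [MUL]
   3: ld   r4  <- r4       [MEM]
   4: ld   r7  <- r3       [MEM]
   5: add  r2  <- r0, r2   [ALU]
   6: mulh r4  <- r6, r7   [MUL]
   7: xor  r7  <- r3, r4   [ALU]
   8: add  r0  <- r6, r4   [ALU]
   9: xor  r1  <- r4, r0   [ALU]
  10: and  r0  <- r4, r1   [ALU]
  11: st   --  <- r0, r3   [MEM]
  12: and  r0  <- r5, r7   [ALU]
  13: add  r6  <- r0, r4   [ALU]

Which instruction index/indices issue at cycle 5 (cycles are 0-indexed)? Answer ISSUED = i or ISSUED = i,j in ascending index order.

#0 head=0: ld.MEM i0 no-port MEM/MEM
#1 head=1: ld.MEM;mulh.MUL i1/i2 pair
#2 head=3: ld.MEM i3 no-port MEM/MEM
#3 head=4: ld.MEM;add.ALU i4/i5 pair
#4 head=6: mulh.MUL i6 RAW r4
#5 head=7: xor.ALU;add.ALU i7/i8 pair
#6 head=9: xor.ALU i9 RAW r1
#7 head=10: and.ALU i10 RAW r0
#8 head=11: st.MEM;and.ALU i11/i12 pair
#9 head=13: add.ALU i13 tail

ISSUED = 7,8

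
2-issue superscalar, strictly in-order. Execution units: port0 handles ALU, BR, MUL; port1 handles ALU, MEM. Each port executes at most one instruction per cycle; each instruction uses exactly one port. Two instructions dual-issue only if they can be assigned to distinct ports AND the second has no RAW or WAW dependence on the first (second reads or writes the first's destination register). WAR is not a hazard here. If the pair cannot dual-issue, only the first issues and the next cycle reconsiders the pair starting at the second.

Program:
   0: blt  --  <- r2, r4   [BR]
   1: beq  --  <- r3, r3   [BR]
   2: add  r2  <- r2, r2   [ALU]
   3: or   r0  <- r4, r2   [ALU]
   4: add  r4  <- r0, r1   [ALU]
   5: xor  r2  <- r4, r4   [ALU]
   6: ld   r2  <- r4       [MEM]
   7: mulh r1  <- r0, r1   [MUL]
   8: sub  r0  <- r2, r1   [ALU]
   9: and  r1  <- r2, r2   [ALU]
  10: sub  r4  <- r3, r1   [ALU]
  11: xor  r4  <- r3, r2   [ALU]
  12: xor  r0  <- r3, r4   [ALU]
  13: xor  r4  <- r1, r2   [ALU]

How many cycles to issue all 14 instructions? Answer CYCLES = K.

CYCLES = 10

  cy0 -> i0 (blt) no-port BR/BR
  cy1 -> i1+i2 (beq;add) pair
  cy2 -> i3 (or) RAW r0
  cy3 -> i4 (add) RAW r4
  cy4 -> i5 (xor) WAW r2
  cy5 -> i6+i7 (ld;mulh) pair
  cy6 -> i8+i9 (sub;and) pair
  cy7 -> i10 (sub) WAW r4
  cy8 -> i11 (xor) RAW r4
  cy9 -> i12+i13 (xor;xor) pair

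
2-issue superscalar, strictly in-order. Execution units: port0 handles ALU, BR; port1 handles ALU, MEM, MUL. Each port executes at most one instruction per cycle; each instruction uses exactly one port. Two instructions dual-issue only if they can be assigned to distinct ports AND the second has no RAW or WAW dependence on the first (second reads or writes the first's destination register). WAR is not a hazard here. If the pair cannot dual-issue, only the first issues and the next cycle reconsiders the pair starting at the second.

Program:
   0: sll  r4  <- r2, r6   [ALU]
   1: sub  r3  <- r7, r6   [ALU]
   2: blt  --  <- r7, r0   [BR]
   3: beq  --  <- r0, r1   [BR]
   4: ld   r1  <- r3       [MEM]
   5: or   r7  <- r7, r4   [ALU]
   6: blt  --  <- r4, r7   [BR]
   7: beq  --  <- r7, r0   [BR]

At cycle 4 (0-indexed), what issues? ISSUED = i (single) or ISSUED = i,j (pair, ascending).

ISSUED = 6

  cy0 -> i0/i1 (sll/sub) dual
  cy1 -> i2 (blt) no-port BR/BR
  cy2 -> i3/i4 (beq/ld) dual
  cy3 -> i5 (or) RAW r7
  cy4 -> i6 (blt) no-port BR/BR
  cy5 -> i7 (beq) tail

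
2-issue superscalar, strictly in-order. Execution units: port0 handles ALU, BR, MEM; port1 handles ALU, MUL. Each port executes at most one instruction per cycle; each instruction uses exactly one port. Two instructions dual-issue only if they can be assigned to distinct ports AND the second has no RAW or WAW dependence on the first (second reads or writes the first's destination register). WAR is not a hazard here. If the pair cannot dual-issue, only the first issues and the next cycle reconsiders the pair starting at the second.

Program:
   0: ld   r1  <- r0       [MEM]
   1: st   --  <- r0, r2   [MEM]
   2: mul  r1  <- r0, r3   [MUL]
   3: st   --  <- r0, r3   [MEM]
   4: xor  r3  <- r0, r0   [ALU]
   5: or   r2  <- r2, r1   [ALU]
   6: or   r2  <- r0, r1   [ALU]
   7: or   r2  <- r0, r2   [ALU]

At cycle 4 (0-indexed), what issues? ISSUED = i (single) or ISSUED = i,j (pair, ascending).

t=0 i0:ld ; no-port MEM/MEM
t=1 i1,i2:st/mul ; 2-wide
t=2 i3,i4:st/xor ; 2-wide
t=3 i5:or ; WAW r2
t=4 i6:or ; RAW+WAW r2
t=5 i7:or ; tail

ISSUED = 6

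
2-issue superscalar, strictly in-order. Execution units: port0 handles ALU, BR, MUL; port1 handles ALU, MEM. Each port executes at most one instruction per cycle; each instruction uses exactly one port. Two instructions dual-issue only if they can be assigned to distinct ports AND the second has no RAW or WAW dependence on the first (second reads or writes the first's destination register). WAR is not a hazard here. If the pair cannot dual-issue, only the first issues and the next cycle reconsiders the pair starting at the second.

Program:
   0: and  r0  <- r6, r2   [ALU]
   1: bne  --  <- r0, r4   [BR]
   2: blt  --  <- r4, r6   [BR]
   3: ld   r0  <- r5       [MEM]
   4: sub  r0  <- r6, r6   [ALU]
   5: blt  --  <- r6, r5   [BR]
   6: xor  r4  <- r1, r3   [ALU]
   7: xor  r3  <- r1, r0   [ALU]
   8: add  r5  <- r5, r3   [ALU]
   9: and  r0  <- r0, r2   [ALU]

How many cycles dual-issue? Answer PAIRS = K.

[0] i0  and  -- RAW r0
[1] i1  bne  -- no-port BR/BR
[2] i2/i3  blt+ld  -- 2-wide
[3] i4/i5  sub+blt  -- 2-wide
[4] i6/i7  xor+xor  -- 2-wide
[5] i8/i9  add+and  -- 2-wide

PAIRS = 4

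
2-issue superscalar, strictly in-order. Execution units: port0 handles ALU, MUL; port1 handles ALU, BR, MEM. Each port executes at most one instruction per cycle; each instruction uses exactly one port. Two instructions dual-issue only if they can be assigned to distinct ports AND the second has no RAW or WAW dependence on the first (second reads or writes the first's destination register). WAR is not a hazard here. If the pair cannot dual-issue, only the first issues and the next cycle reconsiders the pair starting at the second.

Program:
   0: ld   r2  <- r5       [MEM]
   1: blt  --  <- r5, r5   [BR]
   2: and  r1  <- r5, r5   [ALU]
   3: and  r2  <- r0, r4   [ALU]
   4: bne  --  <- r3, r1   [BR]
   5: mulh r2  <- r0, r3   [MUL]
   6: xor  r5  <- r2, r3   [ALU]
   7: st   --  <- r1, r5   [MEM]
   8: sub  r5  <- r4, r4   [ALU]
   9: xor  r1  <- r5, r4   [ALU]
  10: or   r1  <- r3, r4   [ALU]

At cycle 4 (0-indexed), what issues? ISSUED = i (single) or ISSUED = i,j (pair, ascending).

ISSUED = 6

0. ld @i0  | no-port MEM/BR
1. blt/and @i1+i2  | pair
2. and/bne @i3+i4  | pair
3. mulh @i5  | RAW r2
4. xor @i6  | RAW r5
5. st/sub @i7+i8  | pair
6. xor @i9  | WAW r1
7. or @i10  | tail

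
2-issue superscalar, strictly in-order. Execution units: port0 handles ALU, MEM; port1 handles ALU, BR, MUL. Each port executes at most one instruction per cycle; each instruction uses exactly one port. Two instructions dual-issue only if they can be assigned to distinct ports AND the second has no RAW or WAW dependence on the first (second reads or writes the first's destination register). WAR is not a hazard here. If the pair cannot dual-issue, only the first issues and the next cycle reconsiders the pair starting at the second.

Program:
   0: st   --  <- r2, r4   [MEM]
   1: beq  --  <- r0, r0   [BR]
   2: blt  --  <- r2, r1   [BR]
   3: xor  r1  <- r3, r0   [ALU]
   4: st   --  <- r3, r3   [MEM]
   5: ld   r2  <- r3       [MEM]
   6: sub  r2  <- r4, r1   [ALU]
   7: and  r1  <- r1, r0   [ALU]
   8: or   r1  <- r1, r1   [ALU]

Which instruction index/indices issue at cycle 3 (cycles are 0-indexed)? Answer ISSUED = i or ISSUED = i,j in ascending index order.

ISSUED = 5

[0] i0&i1  st beq  -- dual
[1] i2&i3  blt xor  -- dual
[2] i4  st  -- no-port MEM/MEM
[3] i5  ld  -- WAW r2
[4] i6&i7  sub and  -- dual
[5] i8  or  -- tail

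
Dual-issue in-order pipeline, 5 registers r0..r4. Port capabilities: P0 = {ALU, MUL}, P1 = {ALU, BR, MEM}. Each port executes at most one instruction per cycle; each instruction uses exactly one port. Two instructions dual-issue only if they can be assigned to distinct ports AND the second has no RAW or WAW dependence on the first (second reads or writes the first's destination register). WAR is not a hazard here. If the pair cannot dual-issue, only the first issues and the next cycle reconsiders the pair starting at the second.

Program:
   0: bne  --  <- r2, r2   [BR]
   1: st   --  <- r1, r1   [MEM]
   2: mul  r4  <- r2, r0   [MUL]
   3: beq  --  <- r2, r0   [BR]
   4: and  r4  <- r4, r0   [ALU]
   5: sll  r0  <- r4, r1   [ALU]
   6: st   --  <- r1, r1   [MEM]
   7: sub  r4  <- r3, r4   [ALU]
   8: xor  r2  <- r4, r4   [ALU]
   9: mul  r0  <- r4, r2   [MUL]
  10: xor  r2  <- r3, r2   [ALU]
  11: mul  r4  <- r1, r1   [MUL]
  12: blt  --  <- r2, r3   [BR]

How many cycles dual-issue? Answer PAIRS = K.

#0 head=0: bne i0 no-port BR/MEM
#1 head=1: st;mul i1/i2 pair
#2 head=3: beq;and i3/i4 pair
#3 head=5: sll;st i5/i6 pair
#4 head=7: sub i7 RAW r4
#5 head=8: xor i8 RAW r2
#6 head=9: mul;xor i9/i10 pair
#7 head=11: mul;blt i11/i12 pair

PAIRS = 5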